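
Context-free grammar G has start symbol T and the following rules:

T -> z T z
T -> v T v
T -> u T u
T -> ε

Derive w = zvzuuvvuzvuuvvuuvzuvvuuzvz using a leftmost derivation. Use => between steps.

T => zTz => zvTvz => zvzTzvz => zvzuTuzvz => zvzuuTuuzvz => zvzuuvTvuuzvz => zvzuuvvTvvuuzvz => zvzuuvvuTuvvuuzvz => zvzuuvvuzTzuvvuuzvz => zvzuuvvuzvTvzuvvuuzvz => zvzuuvvuzvuTuvzuvvuuzvz => zvzuuvvuzvuuTuuvzuvvuuzvz => zvzuuvvuzvuuvTvuuvzuvvuuzvz => zvzuuvvuzvuuvvuuvzuvvuuzvz

T => zTz   [T -> z T z]
zTz => zvTvz   [T -> v T v]
zvTvz => zvzTzvz   [T -> z T z]
zvzTzvz => zvzuTuzvz   [T -> u T u]
zvzuTuzvz => zvzuuTuuzvz   [T -> u T u]
zvzuuTuuzvz => zvzuuvTvuuzvz   [T -> v T v]
zvzuuvTvuuzvz => zvzuuvvTvvuuzvz   [T -> v T v]
zvzuuvvTvvuuzvz => zvzuuvvuTuvvuuzvz   [T -> u T u]
zvzuuvvuTuvvuuzvz => zvzuuvvuzTzuvvuuzvz   [T -> z T z]
zvzuuvvuzTzuvvuuzvz => zvzuuvvuzvTvzuvvuuzvz   [T -> v T v]
zvzuuvvuzvTvzuvvuuzvz => zvzuuvvuzvuTuvzuvvuuzvz   [T -> u T u]
zvzuuvvuzvuTuvzuvvuuzvz => zvzuuvvuzvuuTuuvzuvvuuzvz   [T -> u T u]
zvzuuvvuzvuuTuuvzuvvuuzvz => zvzuuvvuzvuuvTvuuvzuvvuuzvz   [T -> v T v]
zvzuuvvuzvuuvTvuuvzuvvuuzvz => zvzuuvvuzvuuvvuuvzuvvuuzvz   [T -> ε]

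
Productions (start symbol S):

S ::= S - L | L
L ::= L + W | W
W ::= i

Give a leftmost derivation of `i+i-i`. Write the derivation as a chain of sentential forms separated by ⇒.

S ⇒ S-L   [S ::= S - L]
S-L ⇒ L-L   [S ::= L]
L-L ⇒ L+W-L   [L ::= L + W]
L+W-L ⇒ W+W-L   [L ::= W]
W+W-L ⇒ i+W-L   [W ::= i]
i+W-L ⇒ i+i-L   [W ::= i]
i+i-L ⇒ i+i-W   [L ::= W]
i+i-W ⇒ i+i-i   [W ::= i]

S⇒S-L⇒L-L⇒L+W-L⇒W+W-L⇒i+W-L⇒i+i-L⇒i+i-W⇒i+i-i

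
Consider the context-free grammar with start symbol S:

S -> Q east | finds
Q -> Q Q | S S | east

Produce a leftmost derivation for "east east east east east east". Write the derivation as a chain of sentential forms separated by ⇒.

S ⇒ Q east ⇒ Q Q east ⇒ Q Q Q east ⇒ Q Q Q Q east ⇒ Q Q Q Q Q east ⇒ east Q Q Q Q east ⇒ east east Q Q Q east ⇒ east east east Q Q east ⇒ east east east east Q east ⇒ east east east east east east

S ⇒ Q east   [S -> Q east]
Q east ⇒ Q Q east   [Q -> Q Q]
Q Q east ⇒ Q Q Q east   [Q -> Q Q]
Q Q Q east ⇒ Q Q Q Q east   [Q -> Q Q]
Q Q Q Q east ⇒ Q Q Q Q Q east   [Q -> Q Q]
Q Q Q Q Q east ⇒ east Q Q Q Q east   [Q -> east]
east Q Q Q Q east ⇒ east east Q Q Q east   [Q -> east]
east east Q Q Q east ⇒ east east east Q Q east   [Q -> east]
east east east Q Q east ⇒ east east east east Q east   [Q -> east]
east east east east Q east ⇒ east east east east east east   [Q -> east]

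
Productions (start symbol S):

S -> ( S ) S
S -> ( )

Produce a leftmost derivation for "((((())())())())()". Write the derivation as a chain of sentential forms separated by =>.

S => (S)S   [S -> ( S ) S]
(S)S => ((S)S)S   [S -> ( S ) S]
((S)S)S => (((S)S)S)S   [S -> ( S ) S]
(((S)S)S)S => ((((S)S)S)S)S   [S -> ( S ) S]
((((S)S)S)S)S => ((((())S)S)S)S   [S -> ( )]
((((())S)S)S)S => ((((())())S)S)S   [S -> ( )]
((((())())S)S)S => ((((())())())S)S   [S -> ( )]
((((())())())S)S => ((((())())())())S   [S -> ( )]
((((())())())())S => ((((())())())())()   [S -> ( )]

S => (S)S => ((S)S)S => (((S)S)S)S => ((((S)S)S)S)S => ((((())S)S)S)S => ((((())())S)S)S => ((((())())())S)S => ((((())())())())S => ((((())())())())()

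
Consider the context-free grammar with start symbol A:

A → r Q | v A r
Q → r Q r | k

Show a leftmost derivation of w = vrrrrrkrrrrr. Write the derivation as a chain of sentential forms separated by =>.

A => vAr => vrQr => vrrQrr => vrrrQrrr => vrrrrQrrrr => vrrrrrQrrrrr => vrrrrrkrrrrr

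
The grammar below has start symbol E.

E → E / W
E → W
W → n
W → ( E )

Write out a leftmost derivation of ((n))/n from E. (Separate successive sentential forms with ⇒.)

E ⇒ E/W ⇒ W/W ⇒ (E)/W ⇒ (W)/W ⇒ ((E))/W ⇒ ((W))/W ⇒ ((n))/W ⇒ ((n))/n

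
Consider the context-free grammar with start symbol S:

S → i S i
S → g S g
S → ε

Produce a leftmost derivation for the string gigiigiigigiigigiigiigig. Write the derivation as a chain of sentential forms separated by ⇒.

S ⇒ gSg ⇒ giSig ⇒ gigSgig ⇒ gigiSigig ⇒ gigiiSiigig ⇒ gigiigSgiigig ⇒ gigiigiSigiigig ⇒ gigiigiiSiigiigig ⇒ gigiigiigSgiigiigig ⇒ gigiigiigiSigiigiigig ⇒ gigiigiigigSgigiigiigig ⇒ gigiigiigigiSigigiigiigig ⇒ gigiigiigigiigigiigiigig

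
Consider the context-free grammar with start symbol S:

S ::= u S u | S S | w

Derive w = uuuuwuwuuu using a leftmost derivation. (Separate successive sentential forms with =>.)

S => uSu => uuSuu => uuuSuuu => uuuSSuuu => uuuuSuSuuu => uuuuwuSuuu => uuuuwuwuuu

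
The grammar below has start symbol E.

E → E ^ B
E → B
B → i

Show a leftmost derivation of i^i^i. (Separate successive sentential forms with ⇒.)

E ⇒ E^B   [E → E ^ B]
E^B ⇒ E^B^B   [E → E ^ B]
E^B^B ⇒ B^B^B   [E → B]
B^B^B ⇒ i^B^B   [B → i]
i^B^B ⇒ i^i^B   [B → i]
i^i^B ⇒ i^i^i   [B → i]

E⇒E^B⇒E^B^B⇒B^B^B⇒i^B^B⇒i^i^B⇒i^i^i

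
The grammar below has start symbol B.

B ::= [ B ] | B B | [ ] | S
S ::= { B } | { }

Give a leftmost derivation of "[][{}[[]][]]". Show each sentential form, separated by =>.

B=>BB=>[]B=>[][B]=>[][BB]=>[][BBB]=>[][SBB]=>[][{}BB]=>[][{}[B]B]=>[][{}[[]]B]=>[][{}[[]][]]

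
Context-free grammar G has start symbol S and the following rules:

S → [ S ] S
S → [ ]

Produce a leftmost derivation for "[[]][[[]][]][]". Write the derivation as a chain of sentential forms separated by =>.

S => [S]S   [S → [ S ] S]
[S]S => [[]]S   [S → [ ]]
[[]]S => [[]][S]S   [S → [ S ] S]
[[]][S]S => [[]][[S]S]S   [S → [ S ] S]
[[]][[S]S]S => [[]][[[]]S]S   [S → [ ]]
[[]][[[]]S]S => [[]][[[]][]]S   [S → [ ]]
[[]][[[]][]]S => [[]][[[]][]][]   [S → [ ]]

S => [S]S => [[]]S => [[]][S]S => [[]][[S]S]S => [[]][[[]]S]S => [[]][[[]][]]S => [[]][[[]][]][]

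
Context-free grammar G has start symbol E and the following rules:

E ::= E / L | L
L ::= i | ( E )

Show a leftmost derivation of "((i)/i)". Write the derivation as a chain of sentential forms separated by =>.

E => L   [E ::= L]
L => (E)   [L ::= ( E )]
(E) => (E/L)   [E ::= E / L]
(E/L) => (L/L)   [E ::= L]
(L/L) => ((E)/L)   [L ::= ( E )]
((E)/L) => ((L)/L)   [E ::= L]
((L)/L) => ((i)/L)   [L ::= i]
((i)/L) => ((i)/i)   [L ::= i]

E => L => (E) => (E/L) => (L/L) => ((E)/L) => ((L)/L) => ((i)/L) => ((i)/i)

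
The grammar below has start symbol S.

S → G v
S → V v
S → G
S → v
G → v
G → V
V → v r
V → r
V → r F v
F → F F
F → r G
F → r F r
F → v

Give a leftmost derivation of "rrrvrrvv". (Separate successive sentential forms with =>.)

S => Vv   [S → V v]
Vv => rFvv   [V → r F v]
rFvv => rrFrvv   [F → r F r]
rrFrvv => rrrGrvv   [F → r G]
rrrGrvv => rrrVrvv   [G → V]
rrrVrvv => rrrvrrvv   [V → v r]

S => Vv => rFvv => rrFrvv => rrrGrvv => rrrVrvv => rrrvrrvv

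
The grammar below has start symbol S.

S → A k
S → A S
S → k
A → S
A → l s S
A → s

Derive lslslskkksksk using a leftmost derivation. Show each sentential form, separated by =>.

S=>AS=>lsSS=>lsASS=>lslsSSS=>lslsAkSS=>lslsSkSS=>lslsAkkSS=>lslslsSkkSS=>lslslskkkSS=>lslslskkkAkS=>lslslskkkskS=>lslslskkkskAk=>lslslskkksksk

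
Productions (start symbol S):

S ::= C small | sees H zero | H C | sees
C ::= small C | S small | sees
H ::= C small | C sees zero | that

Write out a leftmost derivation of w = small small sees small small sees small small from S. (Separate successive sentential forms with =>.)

S => C small => S small small => H C small small => C small C small small => small C small C small small => small small C small C small small => small small S small small C small small => small small sees small small C small small => small small sees small small sees small small

S => C small   [S ::= C small]
C small => S small small   [C ::= S small]
S small small => H C small small   [S ::= H C]
H C small small => C small C small small   [H ::= C small]
C small C small small => small C small C small small   [C ::= small C]
small C small C small small => small small C small C small small   [C ::= small C]
small small C small C small small => small small S small small C small small   [C ::= S small]
small small S small small C small small => small small sees small small C small small   [S ::= sees]
small small sees small small C small small => small small sees small small sees small small   [C ::= sees]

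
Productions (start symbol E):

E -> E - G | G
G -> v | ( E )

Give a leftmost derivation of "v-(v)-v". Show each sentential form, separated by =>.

E => E-G   [E -> E - G]
E-G => E-G-G   [E -> E - G]
E-G-G => G-G-G   [E -> G]
G-G-G => v-G-G   [G -> v]
v-G-G => v-(E)-G   [G -> ( E )]
v-(E)-G => v-(G)-G   [E -> G]
v-(G)-G => v-(v)-G   [G -> v]
v-(v)-G => v-(v)-v   [G -> v]

E => E-G => E-G-G => G-G-G => v-G-G => v-(E)-G => v-(G)-G => v-(v)-G => v-(v)-v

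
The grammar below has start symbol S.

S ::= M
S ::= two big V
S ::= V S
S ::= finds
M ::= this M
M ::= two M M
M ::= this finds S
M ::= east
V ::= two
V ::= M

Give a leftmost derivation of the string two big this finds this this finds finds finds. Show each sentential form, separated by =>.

S => two big V   [S ::= two big V]
two big V => two big M   [V ::= M]
two big M => two big this finds S   [M ::= this finds S]
two big this finds S => two big this finds V S   [S ::= V S]
two big this finds V S => two big this finds M S   [V ::= M]
two big this finds M S => two big this finds this M S   [M ::= this M]
two big this finds this M S => two big this finds this this finds S S   [M ::= this finds S]
two big this finds this this finds S S => two big this finds this this finds finds S   [S ::= finds]
two big this finds this this finds finds S => two big this finds this this finds finds finds   [S ::= finds]

S => two big V => two big M => two big this finds S => two big this finds V S => two big this finds M S => two big this finds this M S => two big this finds this this finds S S => two big this finds this this finds finds S => two big this finds this this finds finds finds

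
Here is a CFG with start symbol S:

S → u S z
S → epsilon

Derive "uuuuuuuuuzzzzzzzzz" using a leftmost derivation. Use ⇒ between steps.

S ⇒ uSz ⇒ uuSzz ⇒ uuuSzzz ⇒ uuuuSzzzz ⇒ uuuuuSzzzzz ⇒ uuuuuuSzzzzzz ⇒ uuuuuuuSzzzzzzz ⇒ uuuuuuuuSzzzzzzzz ⇒ uuuuuuuuuSzzzzzzzzz ⇒ uuuuuuuuuzzzzzzzzz

S ⇒ uSz   [S → u S z]
uSz ⇒ uuSzz   [S → u S z]
uuSzz ⇒ uuuSzzz   [S → u S z]
uuuSzzz ⇒ uuuuSzzzz   [S → u S z]
uuuuSzzzz ⇒ uuuuuSzzzzz   [S → u S z]
uuuuuSzzzzz ⇒ uuuuuuSzzzzzz   [S → u S z]
uuuuuuSzzzzzz ⇒ uuuuuuuSzzzzzzz   [S → u S z]
uuuuuuuSzzzzzzz ⇒ uuuuuuuuSzzzzzzzz   [S → u S z]
uuuuuuuuSzzzzzzzz ⇒ uuuuuuuuuSzzzzzzzzz   [S → u S z]
uuuuuuuuuSzzzzzzzzz ⇒ uuuuuuuuuzzzzzzzzz   [S → epsilon]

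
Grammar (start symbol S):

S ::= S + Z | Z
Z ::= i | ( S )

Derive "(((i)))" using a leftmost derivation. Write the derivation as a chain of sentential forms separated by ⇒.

S ⇒ Z ⇒ (S) ⇒ (Z) ⇒ ((S)) ⇒ ((Z)) ⇒ (((S))) ⇒ (((Z))) ⇒ (((i)))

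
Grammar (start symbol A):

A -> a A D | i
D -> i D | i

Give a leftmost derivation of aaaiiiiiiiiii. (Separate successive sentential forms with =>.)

A => aAD => aaADD => aaaADDD => aaaiDDD => aaaiiDDD => aaaiiiDDD => aaaiiiiDDD => aaaiiiiiDD => aaaiiiiiiDD => aaaiiiiiiiDD => aaaiiiiiiiiD => aaaiiiiiiiiiD => aaaiiiiiiiiii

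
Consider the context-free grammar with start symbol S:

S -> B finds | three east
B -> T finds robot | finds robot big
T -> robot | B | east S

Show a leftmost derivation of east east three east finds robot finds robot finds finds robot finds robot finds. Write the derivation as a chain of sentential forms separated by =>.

S => B finds   [S -> B finds]
B finds => T finds robot finds   [B -> T finds robot]
T finds robot finds => B finds robot finds   [T -> B]
B finds robot finds => T finds robot finds robot finds   [B -> T finds robot]
T finds robot finds robot finds => east S finds robot finds robot finds   [T -> east S]
east S finds robot finds robot finds => east B finds finds robot finds robot finds   [S -> B finds]
east B finds finds robot finds robot finds => east T finds robot finds finds robot finds robot finds   [B -> T finds robot]
east T finds robot finds finds robot finds robot finds => east B finds robot finds finds robot finds robot finds   [T -> B]
east B finds robot finds finds robot finds robot finds => east T finds robot finds robot finds finds robot finds robot finds   [B -> T finds robot]
east T finds robot finds robot finds finds robot finds robot finds => east east S finds robot finds robot finds finds robot finds robot finds   [T -> east S]
east east S finds robot finds robot finds finds robot finds robot finds => east east three east finds robot finds robot finds finds robot finds robot finds   [S -> three east]

S => B finds => T finds robot finds => B finds robot finds => T finds robot finds robot finds => east S finds robot finds robot finds => east B finds finds robot finds robot finds => east T finds robot finds finds robot finds robot finds => east B finds robot finds finds robot finds robot finds => east T finds robot finds robot finds finds robot finds robot finds => east east S finds robot finds robot finds finds robot finds robot finds => east east three east finds robot finds robot finds finds robot finds robot finds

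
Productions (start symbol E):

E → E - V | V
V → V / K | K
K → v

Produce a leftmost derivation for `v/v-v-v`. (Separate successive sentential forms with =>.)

E => E-V => E-V-V => V-V-V => V/K-V-V => K/K-V-V => v/K-V-V => v/v-V-V => v/v-K-V => v/v-v-V => v/v-v-K => v/v-v-v

E => E-V   [E → E - V]
E-V => E-V-V   [E → E - V]
E-V-V => V-V-V   [E → V]
V-V-V => V/K-V-V   [V → V / K]
V/K-V-V => K/K-V-V   [V → K]
K/K-V-V => v/K-V-V   [K → v]
v/K-V-V => v/v-V-V   [K → v]
v/v-V-V => v/v-K-V   [V → K]
v/v-K-V => v/v-v-V   [K → v]
v/v-v-V => v/v-v-K   [V → K]
v/v-v-K => v/v-v-v   [K → v]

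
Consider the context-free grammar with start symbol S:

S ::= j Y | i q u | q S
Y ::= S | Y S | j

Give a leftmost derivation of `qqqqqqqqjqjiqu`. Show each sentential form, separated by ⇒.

S ⇒ qS   [S ::= q S]
qS ⇒ qqS   [S ::= q S]
qqS ⇒ qqqS   [S ::= q S]
qqqS ⇒ qqqqS   [S ::= q S]
qqqqS ⇒ qqqqqS   [S ::= q S]
qqqqqS ⇒ qqqqqqS   [S ::= q S]
qqqqqqS ⇒ qqqqqqqS   [S ::= q S]
qqqqqqqS ⇒ qqqqqqqqS   [S ::= q S]
qqqqqqqqS ⇒ qqqqqqqqjY   [S ::= j Y]
qqqqqqqqjY ⇒ qqqqqqqqjS   [Y ::= S]
qqqqqqqqjS ⇒ qqqqqqqqjqS   [S ::= q S]
qqqqqqqqjqS ⇒ qqqqqqqqjqjY   [S ::= j Y]
qqqqqqqqjqjY ⇒ qqqqqqqqjqjS   [Y ::= S]
qqqqqqqqjqjS ⇒ qqqqqqqqjqjiqu   [S ::= i q u]

S ⇒ qS ⇒ qqS ⇒ qqqS ⇒ qqqqS ⇒ qqqqqS ⇒ qqqqqqS ⇒ qqqqqqqS ⇒ qqqqqqqqS ⇒ qqqqqqqqjY ⇒ qqqqqqqqjS ⇒ qqqqqqqqjqS ⇒ qqqqqqqqjqjY ⇒ qqqqqqqqjqjS ⇒ qqqqqqqqjqjiqu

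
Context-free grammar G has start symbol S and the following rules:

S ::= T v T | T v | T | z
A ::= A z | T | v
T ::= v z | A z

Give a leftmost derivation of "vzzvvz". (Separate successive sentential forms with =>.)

S => TvT   [S ::= T v T]
TvT => AzvT   [T ::= A z]
AzvT => TzvT   [A ::= T]
TzvT => vzzvT   [T ::= v z]
vzzvT => vzzvAz   [T ::= A z]
vzzvAz => vzzvvz   [A ::= v]

S => TvT => AzvT => TzvT => vzzvT => vzzvAz => vzzvvz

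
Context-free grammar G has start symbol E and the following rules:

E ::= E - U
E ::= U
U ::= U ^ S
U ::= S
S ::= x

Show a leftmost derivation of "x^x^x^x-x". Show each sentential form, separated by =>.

E => E-U   [E ::= E - U]
E-U => U-U   [E ::= U]
U-U => U^S-U   [U ::= U ^ S]
U^S-U => U^S^S-U   [U ::= U ^ S]
U^S^S-U => U^S^S^S-U   [U ::= U ^ S]
U^S^S^S-U => S^S^S^S-U   [U ::= S]
S^S^S^S-U => x^S^S^S-U   [S ::= x]
x^S^S^S-U => x^x^S^S-U   [S ::= x]
x^x^S^S-U => x^x^x^S-U   [S ::= x]
x^x^x^S-U => x^x^x^x-U   [S ::= x]
x^x^x^x-U => x^x^x^x-S   [U ::= S]
x^x^x^x-S => x^x^x^x-x   [S ::= x]

E=>E-U=>U-U=>U^S-U=>U^S^S-U=>U^S^S^S-U=>S^S^S^S-U=>x^S^S^S-U=>x^x^S^S-U=>x^x^x^S-U=>x^x^x^x-U=>x^x^x^x-S=>x^x^x^x-x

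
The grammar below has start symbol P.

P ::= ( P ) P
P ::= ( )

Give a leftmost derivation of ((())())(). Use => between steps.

P=>(P)P=>((P)P)P=>((())P)P=>((())())P=>((())())()

P => (P)P   [P ::= ( P ) P]
(P)P => ((P)P)P   [P ::= ( P ) P]
((P)P)P => ((())P)P   [P ::= ( )]
((())P)P => ((())())P   [P ::= ( )]
((())())P => ((())())()   [P ::= ( )]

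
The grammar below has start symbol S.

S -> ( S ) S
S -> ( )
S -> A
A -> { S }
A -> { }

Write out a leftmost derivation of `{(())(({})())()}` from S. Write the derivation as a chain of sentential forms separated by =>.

S => A => {S} => {(S)S} => {(())S} => {(())(S)S} => {(())((S)S)S} => {(())((A)S)S} => {(())(({})S)S} => {(())(({})())S} => {(())(({})())()}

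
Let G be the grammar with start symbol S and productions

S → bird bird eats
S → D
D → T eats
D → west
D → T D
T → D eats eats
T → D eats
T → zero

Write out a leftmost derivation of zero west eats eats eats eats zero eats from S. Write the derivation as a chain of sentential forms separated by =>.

S => D => T D => zero D => zero T D => zero D eats eats D => zero T eats eats eats D => zero D eats eats eats eats D => zero west eats eats eats eats D => zero west eats eats eats eats T eats => zero west eats eats eats eats zero eats

S => D   [S → D]
D => T D   [D → T D]
T D => zero D   [T → zero]
zero D => zero T D   [D → T D]
zero T D => zero D eats eats D   [T → D eats eats]
zero D eats eats D => zero T eats eats eats D   [D → T eats]
zero T eats eats eats D => zero D eats eats eats eats D   [T → D eats]
zero D eats eats eats eats D => zero west eats eats eats eats D   [D → west]
zero west eats eats eats eats D => zero west eats eats eats eats T eats   [D → T eats]
zero west eats eats eats eats T eats => zero west eats eats eats eats zero eats   [T → zero]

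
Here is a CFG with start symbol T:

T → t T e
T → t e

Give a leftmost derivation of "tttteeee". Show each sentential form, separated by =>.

T => tTe => ttTee => tttTeee => tttteeee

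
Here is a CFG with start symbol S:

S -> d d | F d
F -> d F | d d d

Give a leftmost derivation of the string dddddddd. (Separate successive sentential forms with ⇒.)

S ⇒ Fd ⇒ dFd ⇒ ddFd ⇒ dddFd ⇒ ddddFd ⇒ dddddddd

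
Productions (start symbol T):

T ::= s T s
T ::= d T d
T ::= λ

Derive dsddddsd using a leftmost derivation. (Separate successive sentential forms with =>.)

T=>dTd=>dsTsd=>dsdTdsd=>dsddTddsd=>dsddddsd

T => dTd   [T ::= d T d]
dTd => dsTsd   [T ::= s T s]
dsTsd => dsdTdsd   [T ::= d T d]
dsdTdsd => dsddTddsd   [T ::= d T d]
dsddTddsd => dsddddsd   [T ::= λ]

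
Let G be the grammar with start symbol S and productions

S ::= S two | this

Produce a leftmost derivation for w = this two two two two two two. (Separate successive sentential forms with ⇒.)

S ⇒ S two ⇒ S two two ⇒ S two two two ⇒ S two two two two ⇒ S two two two two two ⇒ S two two two two two two ⇒ this two two two two two two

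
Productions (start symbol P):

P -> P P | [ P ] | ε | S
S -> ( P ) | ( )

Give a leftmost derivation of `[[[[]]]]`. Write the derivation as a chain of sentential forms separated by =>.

P=>PP=>[P]P=>[PP]P=>[[P]P]P=>[[[P]]P]P=>[[[[P]]]P]P=>[[[[]]]P]P=>[[[[]]]]P=>[[[[]]]]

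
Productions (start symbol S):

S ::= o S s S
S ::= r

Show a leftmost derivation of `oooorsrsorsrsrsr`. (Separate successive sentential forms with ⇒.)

S⇒oSsS⇒ooSsSsS⇒oooSsSsSsS⇒ooooSsSsSsSsS⇒oooorsSsSsSsS⇒oooorsrsSsSsS⇒oooorsrsoSsSsSsS⇒oooorsrsorsSsSsS⇒oooorsrsorsrsSsS⇒oooorsrsorsrsrsS⇒oooorsrsorsrsrsr

S ⇒ oSsS   [S ::= o S s S]
oSsS ⇒ ooSsSsS   [S ::= o S s S]
ooSsSsS ⇒ oooSsSsSsS   [S ::= o S s S]
oooSsSsSsS ⇒ ooooSsSsSsSsS   [S ::= o S s S]
ooooSsSsSsSsS ⇒ oooorsSsSsSsS   [S ::= r]
oooorsSsSsSsS ⇒ oooorsrsSsSsS   [S ::= r]
oooorsrsSsSsS ⇒ oooorsrsoSsSsSsS   [S ::= o S s S]
oooorsrsoSsSsSsS ⇒ oooorsrsorsSsSsS   [S ::= r]
oooorsrsorsSsSsS ⇒ oooorsrsorsrsSsS   [S ::= r]
oooorsrsorsrsSsS ⇒ oooorsrsorsrsrsS   [S ::= r]
oooorsrsorsrsrsS ⇒ oooorsrsorsrsrsr   [S ::= r]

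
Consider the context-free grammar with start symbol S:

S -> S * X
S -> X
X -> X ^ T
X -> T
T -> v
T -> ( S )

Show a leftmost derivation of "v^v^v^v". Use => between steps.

S => X => X^T => X^T^T => X^T^T^T => T^T^T^T => v^T^T^T => v^v^T^T => v^v^v^T => v^v^v^v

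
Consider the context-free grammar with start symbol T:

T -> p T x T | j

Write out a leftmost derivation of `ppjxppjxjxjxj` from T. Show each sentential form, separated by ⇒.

T⇒pTxT⇒ppTxTxT⇒ppjxTxT⇒ppjxpTxTxT⇒ppjxppTxTxTxT⇒ppjxppjxTxTxT⇒ppjxppjxjxTxT⇒ppjxppjxjxjxT⇒ppjxppjxjxjxj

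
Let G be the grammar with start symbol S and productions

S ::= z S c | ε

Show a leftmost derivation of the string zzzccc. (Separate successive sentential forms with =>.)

S => zSc   [S ::= z S c]
zSc => zzScc   [S ::= z S c]
zzScc => zzzSccc   [S ::= z S c]
zzzSccc => zzzccc   [S ::= ε]

S => zSc => zzScc => zzzSccc => zzzccc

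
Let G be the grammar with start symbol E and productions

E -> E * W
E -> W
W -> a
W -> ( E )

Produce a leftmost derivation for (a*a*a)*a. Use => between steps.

E => E*W => W*W => (E)*W => (E*W)*W => (E*W*W)*W => (W*W*W)*W => (a*W*W)*W => (a*a*W)*W => (a*a*a)*W => (a*a*a)*a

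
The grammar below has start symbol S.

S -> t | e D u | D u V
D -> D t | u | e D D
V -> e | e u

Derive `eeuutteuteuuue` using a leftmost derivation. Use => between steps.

S=>DuV=>eDDuV=>eeDDDuV=>eeuDDuV=>eeuDtDuV=>eeuDttDuV=>eeuuttDuV=>eeuutteDDuV=>eeuutteDtDuV=>eeuutteutDuV=>eeuutteuteDDuV=>eeuutteuteuDuV=>eeuutteuteuuuV=>eeuutteuteuuue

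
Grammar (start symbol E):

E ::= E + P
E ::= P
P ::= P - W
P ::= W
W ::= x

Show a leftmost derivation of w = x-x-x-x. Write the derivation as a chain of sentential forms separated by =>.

E => P   [E ::= P]
P => P-W   [P ::= P - W]
P-W => P-W-W   [P ::= P - W]
P-W-W => P-W-W-W   [P ::= P - W]
P-W-W-W => W-W-W-W   [P ::= W]
W-W-W-W => x-W-W-W   [W ::= x]
x-W-W-W => x-x-W-W   [W ::= x]
x-x-W-W => x-x-x-W   [W ::= x]
x-x-x-W => x-x-x-x   [W ::= x]

E=>P=>P-W=>P-W-W=>P-W-W-W=>W-W-W-W=>x-W-W-W=>x-x-W-W=>x-x-x-W=>x-x-x-x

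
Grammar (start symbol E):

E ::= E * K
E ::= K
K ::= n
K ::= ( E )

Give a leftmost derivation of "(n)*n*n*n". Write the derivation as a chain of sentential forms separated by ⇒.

E ⇒ E*K   [E ::= E * K]
E*K ⇒ E*K*K   [E ::= E * K]
E*K*K ⇒ E*K*K*K   [E ::= E * K]
E*K*K*K ⇒ K*K*K*K   [E ::= K]
K*K*K*K ⇒ (E)*K*K*K   [K ::= ( E )]
(E)*K*K*K ⇒ (K)*K*K*K   [E ::= K]
(K)*K*K*K ⇒ (n)*K*K*K   [K ::= n]
(n)*K*K*K ⇒ (n)*n*K*K   [K ::= n]
(n)*n*K*K ⇒ (n)*n*n*K   [K ::= n]
(n)*n*n*K ⇒ (n)*n*n*n   [K ::= n]

E ⇒ E*K ⇒ E*K*K ⇒ E*K*K*K ⇒ K*K*K*K ⇒ (E)*K*K*K ⇒ (K)*K*K*K ⇒ (n)*K*K*K ⇒ (n)*n*K*K ⇒ (n)*n*n*K ⇒ (n)*n*n*n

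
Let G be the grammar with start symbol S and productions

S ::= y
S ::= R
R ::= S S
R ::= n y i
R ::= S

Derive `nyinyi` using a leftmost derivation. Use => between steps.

S=>R=>SS=>RS=>nyiS=>nyiR=>nyinyi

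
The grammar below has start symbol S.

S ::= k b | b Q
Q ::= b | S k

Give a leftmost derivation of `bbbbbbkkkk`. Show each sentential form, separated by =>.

S => bQ => bSk => bbQk => bbSkk => bbbQkk => bbbSkkk => bbbbQkkk => bbbbSkkkk => bbbbbQkkkk => bbbbbbkkkk

S => bQ   [S ::= b Q]
bQ => bSk   [Q ::= S k]
bSk => bbQk   [S ::= b Q]
bbQk => bbSkk   [Q ::= S k]
bbSkk => bbbQkk   [S ::= b Q]
bbbQkk => bbbSkkk   [Q ::= S k]
bbbSkkk => bbbbQkkk   [S ::= b Q]
bbbbQkkk => bbbbSkkkk   [Q ::= S k]
bbbbSkkkk => bbbbbQkkkk   [S ::= b Q]
bbbbbQkkkk => bbbbbbkkkk   [Q ::= b]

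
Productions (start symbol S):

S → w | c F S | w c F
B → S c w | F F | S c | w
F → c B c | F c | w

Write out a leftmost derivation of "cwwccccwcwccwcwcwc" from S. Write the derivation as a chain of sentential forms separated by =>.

S => cFS => cwS => cwwcF => cwwccBc => cwwccScwc => cwwcccFScwc => cwwcccFcScwc => cwwccccBccScwc => cwwccccScwccScwc => cwwccccwcwccScwc => cwwccccwcwccwcFcwc => cwwccccwcwccwcwcwc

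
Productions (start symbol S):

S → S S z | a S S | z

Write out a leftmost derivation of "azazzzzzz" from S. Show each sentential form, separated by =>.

S=>aSS=>azS=>azaSS=>azaSSzS=>azaSSzSzS=>azazSzSzS=>azazzzSzS=>azazzzzzS=>azazzzzzz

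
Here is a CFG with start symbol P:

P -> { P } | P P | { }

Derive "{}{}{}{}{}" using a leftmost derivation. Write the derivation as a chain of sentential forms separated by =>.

P => PP   [P -> P P]
PP => PPP   [P -> P P]
PPP => PPPP   [P -> P P]
PPPP => PPPPP   [P -> P P]
PPPPP => {}PPPP   [P -> { }]
{}PPPP => {}{}PPP   [P -> { }]
{}{}PPP => {}{}{}PP   [P -> { }]
{}{}{}PP => {}{}{}{}P   [P -> { }]
{}{}{}{}P => {}{}{}{}{}   [P -> { }]

P => PP => PPP => PPPP => PPPPP => {}PPPP => {}{}PPP => {}{}{}PP => {}{}{}{}P => {}{}{}{}{}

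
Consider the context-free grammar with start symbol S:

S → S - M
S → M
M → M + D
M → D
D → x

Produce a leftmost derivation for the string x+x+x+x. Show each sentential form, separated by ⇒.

S ⇒ M ⇒ M+D ⇒ M+D+D ⇒ M+D+D+D ⇒ D+D+D+D ⇒ x+D+D+D ⇒ x+x+D+D ⇒ x+x+x+D ⇒ x+x+x+x

S ⇒ M   [S → M]
M ⇒ M+D   [M → M + D]
M+D ⇒ M+D+D   [M → M + D]
M+D+D ⇒ M+D+D+D   [M → M + D]
M+D+D+D ⇒ D+D+D+D   [M → D]
D+D+D+D ⇒ x+D+D+D   [D → x]
x+D+D+D ⇒ x+x+D+D   [D → x]
x+x+D+D ⇒ x+x+x+D   [D → x]
x+x+x+D ⇒ x+x+x+x   [D → x]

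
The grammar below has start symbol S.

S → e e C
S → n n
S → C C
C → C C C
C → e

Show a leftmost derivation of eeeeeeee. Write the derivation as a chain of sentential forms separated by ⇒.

S ⇒ CC ⇒ CCCC ⇒ eCCC ⇒ eCCCCC ⇒ eCCCCCCC ⇒ eeCCCCCC ⇒ eeeCCCCC ⇒ eeeeCCCC ⇒ eeeeeCCC ⇒ eeeeeeCC ⇒ eeeeeeeC ⇒ eeeeeeee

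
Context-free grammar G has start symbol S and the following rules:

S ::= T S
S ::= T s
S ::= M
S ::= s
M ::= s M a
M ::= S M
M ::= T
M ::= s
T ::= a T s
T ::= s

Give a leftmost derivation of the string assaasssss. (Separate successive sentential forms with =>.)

S=>M=>SM=>TSM=>aTsSM=>assSM=>assTsM=>assaTssM=>assaaTsssM=>assaassssM=>assaassssT=>assaasssss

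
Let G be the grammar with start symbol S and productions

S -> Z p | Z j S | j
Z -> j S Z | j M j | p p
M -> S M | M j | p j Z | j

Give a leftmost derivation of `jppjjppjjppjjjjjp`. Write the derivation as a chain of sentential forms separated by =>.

S=>Zp=>jMjp=>jMjjp=>jSMjjp=>jZjSMjjp=>jppjSMjjp=>jppjZjSMjjp=>jppjjSZjSMjjp=>jppjjZjSZjSMjjp=>jppjjppjSZjSMjjp=>jppjjppjjZjSMjjp=>jppjjppjjppjSMjjp=>jppjjppjjppjjMjjp=>jppjjppjjppjjjjjp

S => Zp   [S -> Z p]
Zp => jMjp   [Z -> j M j]
jMjp => jMjjp   [M -> M j]
jMjjp => jSMjjp   [M -> S M]
jSMjjp => jZjSMjjp   [S -> Z j S]
jZjSMjjp => jppjSMjjp   [Z -> p p]
jppjSMjjp => jppjZjSMjjp   [S -> Z j S]
jppjZjSMjjp => jppjjSZjSMjjp   [Z -> j S Z]
jppjjSZjSMjjp => jppjjZjSZjSMjjp   [S -> Z j S]
jppjjZjSZjSMjjp => jppjjppjSZjSMjjp   [Z -> p p]
jppjjppjSZjSMjjp => jppjjppjjZjSMjjp   [S -> j]
jppjjppjjZjSMjjp => jppjjppjjppjSMjjp   [Z -> p p]
jppjjppjjppjSMjjp => jppjjppjjppjjMjjp   [S -> j]
jppjjppjjppjjMjjp => jppjjppjjppjjjjjp   [M -> j]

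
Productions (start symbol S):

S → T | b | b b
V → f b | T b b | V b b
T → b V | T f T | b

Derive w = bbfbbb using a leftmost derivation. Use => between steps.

S=>T=>bV=>bTbb=>bTfTbb=>bbfTbb=>bbfbbb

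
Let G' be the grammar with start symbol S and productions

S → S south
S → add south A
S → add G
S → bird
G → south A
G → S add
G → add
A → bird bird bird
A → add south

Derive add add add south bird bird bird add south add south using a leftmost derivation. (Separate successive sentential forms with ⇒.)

S ⇒ S south ⇒ add G south ⇒ add S add south ⇒ add S south add south ⇒ add add G south add south ⇒ add add S add south add south ⇒ add add add G add south add south ⇒ add add add south A add south add south ⇒ add add add south bird bird bird add south add south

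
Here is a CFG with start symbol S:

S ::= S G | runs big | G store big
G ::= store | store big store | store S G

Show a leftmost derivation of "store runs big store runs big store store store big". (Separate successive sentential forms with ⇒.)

S ⇒ G store big ⇒ store S G store big ⇒ store S G G store big ⇒ store runs big G G store big ⇒ store runs big store S G G store big ⇒ store runs big store runs big G G store big ⇒ store runs big store runs big store G store big ⇒ store runs big store runs big store store store big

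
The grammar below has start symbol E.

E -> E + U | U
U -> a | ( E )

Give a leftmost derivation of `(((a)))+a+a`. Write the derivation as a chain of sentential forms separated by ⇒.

E ⇒ E+U   [E -> E + U]
E+U ⇒ E+U+U   [E -> E + U]
E+U+U ⇒ U+U+U   [E -> U]
U+U+U ⇒ (E)+U+U   [U -> ( E )]
(E)+U+U ⇒ (U)+U+U   [E -> U]
(U)+U+U ⇒ ((E))+U+U   [U -> ( E )]
((E))+U+U ⇒ ((U))+U+U   [E -> U]
((U))+U+U ⇒ (((E)))+U+U   [U -> ( E )]
(((E)))+U+U ⇒ (((U)))+U+U   [E -> U]
(((U)))+U+U ⇒ (((a)))+U+U   [U -> a]
(((a)))+U+U ⇒ (((a)))+a+U   [U -> a]
(((a)))+a+U ⇒ (((a)))+a+a   [U -> a]

E ⇒ E+U ⇒ E+U+U ⇒ U+U+U ⇒ (E)+U+U ⇒ (U)+U+U ⇒ ((E))+U+U ⇒ ((U))+U+U ⇒ (((E)))+U+U ⇒ (((U)))+U+U ⇒ (((a)))+U+U ⇒ (((a)))+a+U ⇒ (((a)))+a+a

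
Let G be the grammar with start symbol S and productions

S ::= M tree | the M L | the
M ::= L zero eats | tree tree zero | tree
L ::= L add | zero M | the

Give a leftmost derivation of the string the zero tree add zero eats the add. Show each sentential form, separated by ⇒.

S ⇒ the M L   [S ::= the M L]
the M L ⇒ the L zero eats L   [M ::= L zero eats]
the L zero eats L ⇒ the L add zero eats L   [L ::= L add]
the L add zero eats L ⇒ the zero M add zero eats L   [L ::= zero M]
the zero M add zero eats L ⇒ the zero tree add zero eats L   [M ::= tree]
the zero tree add zero eats L ⇒ the zero tree add zero eats L add   [L ::= L add]
the zero tree add zero eats L add ⇒ the zero tree add zero eats the add   [L ::= the]

S ⇒ the M L ⇒ the L zero eats L ⇒ the L add zero eats L ⇒ the zero M add zero eats L ⇒ the zero tree add zero eats L ⇒ the zero tree add zero eats L add ⇒ the zero tree add zero eats the add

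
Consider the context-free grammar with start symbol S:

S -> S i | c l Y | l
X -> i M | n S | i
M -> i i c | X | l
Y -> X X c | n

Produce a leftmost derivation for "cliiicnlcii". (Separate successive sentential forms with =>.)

S => Si   [S -> S i]
Si => Sii   [S -> S i]
Sii => clYii   [S -> c l Y]
clYii => clXXcii   [Y -> X X c]
clXXcii => cliMXcii   [X -> i M]
cliMXcii => cliiicXcii   [M -> i i c]
cliiicXcii => cliiicnScii   [X -> n S]
cliiicnScii => cliiicnlcii   [S -> l]

S => Si => Sii => clYii => clXXcii => cliMXcii => cliiicXcii => cliiicnScii => cliiicnlcii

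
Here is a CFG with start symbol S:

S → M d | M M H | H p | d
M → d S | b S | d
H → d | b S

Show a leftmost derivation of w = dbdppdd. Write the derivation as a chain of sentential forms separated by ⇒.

S ⇒ MMH ⇒ dSMH ⇒ dHpMH ⇒ dbSpMH ⇒ dbHppMH ⇒ dbdppMH ⇒ dbdppdH ⇒ dbdppdd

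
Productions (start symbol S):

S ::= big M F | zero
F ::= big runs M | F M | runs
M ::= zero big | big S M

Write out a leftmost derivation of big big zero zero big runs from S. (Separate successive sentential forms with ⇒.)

S ⇒ big M F   [S ::= big M F]
big M F ⇒ big big S M F   [M ::= big S M]
big big S M F ⇒ big big zero M F   [S ::= zero]
big big zero M F ⇒ big big zero zero big F   [M ::= zero big]
big big zero zero big F ⇒ big big zero zero big runs   [F ::= runs]

S ⇒ big M F ⇒ big big S M F ⇒ big big zero M F ⇒ big big zero zero big F ⇒ big big zero zero big runs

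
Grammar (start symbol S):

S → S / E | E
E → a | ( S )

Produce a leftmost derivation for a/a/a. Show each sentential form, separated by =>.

S => S/E => S/E/E => E/E/E => a/E/E => a/a/E => a/a/a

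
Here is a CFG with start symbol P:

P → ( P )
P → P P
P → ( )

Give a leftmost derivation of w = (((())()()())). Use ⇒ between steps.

P ⇒ (P)   [P → ( P )]
(P) ⇒ ((P))   [P → ( P )]
((P)) ⇒ ((PP))   [P → P P]
((PP)) ⇒ ((PPP))   [P → P P]
((PPP)) ⇒ ((PPPP))   [P → P P]
((PPPP)) ⇒ (((P)PPP))   [P → ( P )]
(((P)PPP)) ⇒ (((())PPP))   [P → ( )]
(((())PPP)) ⇒ (((())()PP))   [P → ( )]
(((())()PP)) ⇒ (((())()()P))   [P → ( )]
(((())()()P)) ⇒ (((())()()()))   [P → ( )]

P ⇒ (P) ⇒ ((P)) ⇒ ((PP)) ⇒ ((PPP)) ⇒ ((PPPP)) ⇒ (((P)PPP)) ⇒ (((())PPP)) ⇒ (((())()PP)) ⇒ (((())()()P)) ⇒ (((())()()()))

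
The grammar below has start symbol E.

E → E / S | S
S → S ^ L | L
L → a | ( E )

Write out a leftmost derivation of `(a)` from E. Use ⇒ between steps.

E ⇒ S ⇒ L ⇒ (E) ⇒ (S) ⇒ (L) ⇒ (a)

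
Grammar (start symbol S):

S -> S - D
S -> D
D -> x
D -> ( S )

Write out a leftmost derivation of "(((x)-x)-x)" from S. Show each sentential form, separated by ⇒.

S ⇒ D ⇒ (S) ⇒ (S-D) ⇒ (D-D) ⇒ ((S)-D) ⇒ ((S-D)-D) ⇒ ((D-D)-D) ⇒ (((S)-D)-D) ⇒ (((D)-D)-D) ⇒ (((x)-D)-D) ⇒ (((x)-x)-D) ⇒ (((x)-x)-x)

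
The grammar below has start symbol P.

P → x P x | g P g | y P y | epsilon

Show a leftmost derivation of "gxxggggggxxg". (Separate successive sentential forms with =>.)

P => gPg => gxPxg => gxxPxxg => gxxgPgxxg => gxxggPggxxg => gxxgggPgggxxg => gxxggggggxxg

P => gPg   [P → g P g]
gPg => gxPxg   [P → x P x]
gxPxg => gxxPxxg   [P → x P x]
gxxPxxg => gxxgPgxxg   [P → g P g]
gxxgPgxxg => gxxggPggxxg   [P → g P g]
gxxggPggxxg => gxxgggPgggxxg   [P → g P g]
gxxgggPgggxxg => gxxggggggxxg   [P → epsilon]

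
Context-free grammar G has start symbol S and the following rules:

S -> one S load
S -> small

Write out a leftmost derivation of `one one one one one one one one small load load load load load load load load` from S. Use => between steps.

S => one S load => one one S load load => one one one S load load load => one one one one S load load load load => one one one one one S load load load load load => one one one one one one S load load load load load load => one one one one one one one S load load load load load load load => one one one one one one one one S load load load load load load load load => one one one one one one one one small load load load load load load load load

S => one S load   [S -> one S load]
one S load => one one S load load   [S -> one S load]
one one S load load => one one one S load load load   [S -> one S load]
one one one S load load load => one one one one S load load load load   [S -> one S load]
one one one one S load load load load => one one one one one S load load load load load   [S -> one S load]
one one one one one S load load load load load => one one one one one one S load load load load load load   [S -> one S load]
one one one one one one S load load load load load load => one one one one one one one S load load load load load load load   [S -> one S load]
one one one one one one one S load load load load load load load => one one one one one one one one S load load load load load load load load   [S -> one S load]
one one one one one one one one S load load load load load load load load => one one one one one one one one small load load load load load load load load   [S -> small]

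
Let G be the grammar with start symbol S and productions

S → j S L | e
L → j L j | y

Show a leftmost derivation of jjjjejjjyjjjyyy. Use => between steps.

S => jSL => jjSLL => jjjSLLL => jjjjSLLLL => jjjjeLLLL => jjjjejLjLLL => jjjjejjLjjLLL => jjjjejjjLjjjLLL => jjjjejjjyjjjLLL => jjjjejjjyjjjyLL => jjjjejjjyjjjyyL => jjjjejjjyjjjyyy

S => jSL   [S → j S L]
jSL => jjSLL   [S → j S L]
jjSLL => jjjSLLL   [S → j S L]
jjjSLLL => jjjjSLLLL   [S → j S L]
jjjjSLLLL => jjjjeLLLL   [S → e]
jjjjeLLLL => jjjjejLjLLL   [L → j L j]
jjjjejLjLLL => jjjjejjLjjLLL   [L → j L j]
jjjjejjLjjLLL => jjjjejjjLjjjLLL   [L → j L j]
jjjjejjjLjjjLLL => jjjjejjjyjjjLLL   [L → y]
jjjjejjjyjjjLLL => jjjjejjjyjjjyLL   [L → y]
jjjjejjjyjjjyLL => jjjjejjjyjjjyyL   [L → y]
jjjjejjjyjjjyyL => jjjjejjjyjjjyyy   [L → y]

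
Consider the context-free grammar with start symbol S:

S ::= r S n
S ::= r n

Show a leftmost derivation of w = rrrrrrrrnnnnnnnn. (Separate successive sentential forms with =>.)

S => rSn   [S ::= r S n]
rSn => rrSnn   [S ::= r S n]
rrSnn => rrrSnnn   [S ::= r S n]
rrrSnnn => rrrrSnnnn   [S ::= r S n]
rrrrSnnnn => rrrrrSnnnnn   [S ::= r S n]
rrrrrSnnnnn => rrrrrrSnnnnnn   [S ::= r S n]
rrrrrrSnnnnnn => rrrrrrrSnnnnnnn   [S ::= r S n]
rrrrrrrSnnnnnnn => rrrrrrrrnnnnnnnn   [S ::= r n]

S=>rSn=>rrSnn=>rrrSnnn=>rrrrSnnnn=>rrrrrSnnnnn=>rrrrrrSnnnnnn=>rrrrrrrSnnnnnnn=>rrrrrrrrnnnnnnnn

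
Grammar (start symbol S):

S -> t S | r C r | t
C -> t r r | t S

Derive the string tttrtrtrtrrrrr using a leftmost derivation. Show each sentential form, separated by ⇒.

S⇒tS⇒ttS⇒tttS⇒tttrCr⇒tttrtSr⇒tttrtrCrr⇒tttrtrtSrr⇒tttrtrtrCrrr⇒tttrtrtrtrrrrr

S ⇒ tS   [S -> t S]
tS ⇒ ttS   [S -> t S]
ttS ⇒ tttS   [S -> t S]
tttS ⇒ tttrCr   [S -> r C r]
tttrCr ⇒ tttrtSr   [C -> t S]
tttrtSr ⇒ tttrtrCrr   [S -> r C r]
tttrtrCrr ⇒ tttrtrtSrr   [C -> t S]
tttrtrtSrr ⇒ tttrtrtrCrrr   [S -> r C r]
tttrtrtrCrrr ⇒ tttrtrtrtrrrrr   [C -> t r r]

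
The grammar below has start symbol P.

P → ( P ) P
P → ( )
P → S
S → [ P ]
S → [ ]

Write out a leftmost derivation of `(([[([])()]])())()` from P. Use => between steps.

P => (P)P => ((P)P)P => ((S)P)P => (([P])P)P => (([S])P)P => (([[P]])P)P => (([[(P)P]])P)P => (([[(S)P]])P)P => (([[([])P]])P)P => (([[([])()]])P)P => (([[([])()]])())P => (([[([])()]])())()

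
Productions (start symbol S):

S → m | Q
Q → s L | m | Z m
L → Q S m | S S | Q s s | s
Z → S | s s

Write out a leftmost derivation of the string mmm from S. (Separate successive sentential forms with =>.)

S=>Q=>Zm=>Sm=>Qm=>Zmm=>Smm=>Qmm=>mmm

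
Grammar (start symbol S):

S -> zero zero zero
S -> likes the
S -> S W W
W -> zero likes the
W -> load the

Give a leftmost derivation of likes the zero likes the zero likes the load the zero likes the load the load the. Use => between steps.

S => S W W => S W W W W => S W W W W W W => likes the W W W W W W => likes the zero likes the W W W W W => likes the zero likes the zero likes the W W W W => likes the zero likes the zero likes the load the W W W => likes the zero likes the zero likes the load the zero likes the W W => likes the zero likes the zero likes the load the zero likes the load the W => likes the zero likes the zero likes the load the zero likes the load the load the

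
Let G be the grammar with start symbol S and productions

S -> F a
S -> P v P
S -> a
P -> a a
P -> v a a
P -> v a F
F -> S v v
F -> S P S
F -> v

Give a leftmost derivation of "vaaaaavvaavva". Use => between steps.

S => Fa => Svva => PvPvva => vaFvPvva => vaSPSvPvva => vaaPSvPvva => vaaaaSvPvva => vaaaaavPvva => vaaaaavvaavva

S => Fa   [S -> F a]
Fa => Svva   [F -> S v v]
Svva => PvPvva   [S -> P v P]
PvPvva => vaFvPvva   [P -> v a F]
vaFvPvva => vaSPSvPvva   [F -> S P S]
vaSPSvPvva => vaaPSvPvva   [S -> a]
vaaPSvPvva => vaaaaSvPvva   [P -> a a]
vaaaaSvPvva => vaaaaavPvva   [S -> a]
vaaaaavPvva => vaaaaavvaavva   [P -> v a a]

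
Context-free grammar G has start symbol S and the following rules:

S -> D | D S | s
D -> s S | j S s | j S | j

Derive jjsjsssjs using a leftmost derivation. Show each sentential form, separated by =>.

S => D   [S -> D]
D => jSs   [D -> j S s]
jSs => jDSs   [S -> D S]
jDSs => jjSsSs   [D -> j S s]
jjSsSs => jjDsSs   [S -> D]
jjDsSs => jjsSsSs   [D -> s S]
jjsSsSs => jjsDsSs   [S -> D]
jjsDsSs => jjsjSssSs   [D -> j S s]
jjsjSssSs => jjsjsssSs   [S -> s]
jjsjsssSs => jjsjsssDs   [S -> D]
jjsjsssDs => jjsjsssjs   [D -> j]

S => D => jSs => jDSs => jjSsSs => jjDsSs => jjsSsSs => jjsDsSs => jjsjSssSs => jjsjsssSs => jjsjsssDs => jjsjsssjs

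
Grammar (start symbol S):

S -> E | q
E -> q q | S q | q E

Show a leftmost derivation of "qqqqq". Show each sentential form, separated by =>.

S => E   [S -> E]
E => qE   [E -> q E]
qE => qSq   [E -> S q]
qSq => qEq   [S -> E]
qEq => qSqq   [E -> S q]
qSqq => qEqq   [S -> E]
qEqq => qqqqq   [E -> q q]

S => E => qE => qSq => qEq => qSqq => qEqq => qqqqq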